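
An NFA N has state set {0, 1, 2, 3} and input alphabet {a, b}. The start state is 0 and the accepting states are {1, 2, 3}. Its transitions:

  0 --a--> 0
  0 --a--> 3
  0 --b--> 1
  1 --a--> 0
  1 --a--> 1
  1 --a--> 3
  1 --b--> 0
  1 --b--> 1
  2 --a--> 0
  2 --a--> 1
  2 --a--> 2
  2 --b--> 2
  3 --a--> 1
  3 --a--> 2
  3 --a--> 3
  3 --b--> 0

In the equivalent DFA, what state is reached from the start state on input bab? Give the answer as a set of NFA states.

{0, 1}

Start: {0}.
δ(0,b) = {1}.
Union: {1}.
After b: {1}.
δ(1,a) = {0, 1, 3}.
Union: {0, 1, 3}.
After a: {0, 1, 3}.
δ(0,b) = {1}; δ(1,b) = {0, 1}; δ(3,b) = {0}.
Union: {0, 1}.
After b: {0, 1}.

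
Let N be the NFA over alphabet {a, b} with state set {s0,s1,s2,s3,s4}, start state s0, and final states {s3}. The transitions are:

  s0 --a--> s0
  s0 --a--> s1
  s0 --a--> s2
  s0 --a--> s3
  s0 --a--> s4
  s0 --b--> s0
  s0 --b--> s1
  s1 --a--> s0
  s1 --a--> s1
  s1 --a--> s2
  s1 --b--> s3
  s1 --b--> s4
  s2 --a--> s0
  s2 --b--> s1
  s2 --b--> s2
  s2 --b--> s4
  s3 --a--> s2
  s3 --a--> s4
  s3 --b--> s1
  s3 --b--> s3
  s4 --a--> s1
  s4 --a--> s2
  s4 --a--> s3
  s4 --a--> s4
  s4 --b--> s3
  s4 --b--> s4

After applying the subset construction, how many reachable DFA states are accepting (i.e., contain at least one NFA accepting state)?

Start state of the DFA: {s0}.
{s0} --a--> {s0,s1,s2,s3,s4}  [new]
{s0} --b--> {s0,s1}  [new]
{s0,s1,s2,s3,s4} --a--> {s0,s1,s2,s3,s4}  [seen]
{s0,s1,s2,s3,s4} --b--> {s0,s1,s2,s3,s4}  [seen]
{s0,s1} --a--> {s0,s1,s2,s3,s4}  [seen]
{s0,s1} --b--> {s0,s1,s3,s4}  [new]
{s0,s1,s3,s4} --a--> {s0,s1,s2,s3,s4}  [seen]
{s0,s1,s3,s4} --b--> {s0,s1,s3,s4}  [seen]
Reachable DFA states: {s0}, {s0,s1,s2,s3,s4}, {s0,s1}, {s0,s1,s3,s4}.
Accepting DFA states (contain an NFA accepting state): {s0,s1,s2,s3,s4}, {s0,s1,s3,s4}.

2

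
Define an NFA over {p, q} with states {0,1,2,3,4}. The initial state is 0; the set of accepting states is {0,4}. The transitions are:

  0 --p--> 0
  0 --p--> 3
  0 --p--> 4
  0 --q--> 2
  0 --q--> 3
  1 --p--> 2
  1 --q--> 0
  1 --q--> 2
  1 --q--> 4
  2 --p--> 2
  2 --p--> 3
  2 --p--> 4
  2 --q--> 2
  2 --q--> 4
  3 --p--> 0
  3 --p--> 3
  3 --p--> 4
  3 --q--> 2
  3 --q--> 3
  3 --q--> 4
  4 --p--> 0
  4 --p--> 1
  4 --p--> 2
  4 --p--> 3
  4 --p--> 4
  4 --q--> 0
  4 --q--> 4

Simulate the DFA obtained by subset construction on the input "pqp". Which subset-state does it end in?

{0,1,2,3,4}

Start: {0}.
δ(0,p) = {0,3,4}.
Union: {0,3,4}.
After p: {0,3,4}.
δ(0,q) = {2,3}; δ(3,q) = {2,3,4}; δ(4,q) = {0,4}.
Union: {0,2,3,4}.
After q: {0,2,3,4}.
δ(0,p) = {0,3,4}; δ(2,p) = {2,3,4}; δ(3,p) = {0,3,4}; δ(4,p) = {0,1,2,3,4}.
Union: {0,1,2,3,4}.
After p: {0,1,2,3,4}.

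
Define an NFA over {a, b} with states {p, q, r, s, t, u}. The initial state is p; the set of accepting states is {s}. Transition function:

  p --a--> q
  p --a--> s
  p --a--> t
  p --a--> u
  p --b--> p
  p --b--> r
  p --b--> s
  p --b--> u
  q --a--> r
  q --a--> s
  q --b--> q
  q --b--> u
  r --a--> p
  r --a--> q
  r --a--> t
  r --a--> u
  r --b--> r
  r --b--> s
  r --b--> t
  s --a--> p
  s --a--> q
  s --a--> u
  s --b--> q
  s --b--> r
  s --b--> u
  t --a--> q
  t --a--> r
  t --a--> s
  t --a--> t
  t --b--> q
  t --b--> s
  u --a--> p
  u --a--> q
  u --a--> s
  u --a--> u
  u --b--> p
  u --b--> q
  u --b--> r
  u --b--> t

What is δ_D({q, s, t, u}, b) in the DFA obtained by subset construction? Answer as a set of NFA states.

{p, q, r, s, t, u}

δ(q,b) = {q, u}; δ(s,b) = {q, r, u}; δ(t,b) = {q, s}; δ(u,b) = {p, q, r, t}.
Union: {p, q, r, s, t, u}.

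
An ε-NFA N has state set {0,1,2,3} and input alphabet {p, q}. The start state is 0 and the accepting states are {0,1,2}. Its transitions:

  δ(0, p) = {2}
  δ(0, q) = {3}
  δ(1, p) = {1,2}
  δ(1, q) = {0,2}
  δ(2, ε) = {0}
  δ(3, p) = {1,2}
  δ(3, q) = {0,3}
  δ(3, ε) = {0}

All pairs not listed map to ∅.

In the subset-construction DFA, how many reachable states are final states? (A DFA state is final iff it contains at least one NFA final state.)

5

Start state of the DFA: {0} (ε-closure of the NFA start).
{0} --p--> {0,2}  [new]
{0} --q--> {0,3}  [new]
{0,2} --p--> {0,2}  [seen]
{0,2} --q--> {0,3}  [seen]
{0,3} --p--> {0,1,2}  [new]
{0,3} --q--> {0,3}  [seen]
{0,1,2} --p--> {0,1,2}  [seen]
{0,1,2} --q--> {0,2,3}  [new]
{0,2,3} --p--> {0,1,2}  [seen]
{0,2,3} --q--> {0,3}  [seen]
Reachable DFA states: {0}, {0,2}, {0,3}, {0,1,2}, {0,2,3}.
Accepting DFA states (contain an NFA accepting state): {0}, {0,2}, {0,3}, {0,1,2}, {0,2,3}.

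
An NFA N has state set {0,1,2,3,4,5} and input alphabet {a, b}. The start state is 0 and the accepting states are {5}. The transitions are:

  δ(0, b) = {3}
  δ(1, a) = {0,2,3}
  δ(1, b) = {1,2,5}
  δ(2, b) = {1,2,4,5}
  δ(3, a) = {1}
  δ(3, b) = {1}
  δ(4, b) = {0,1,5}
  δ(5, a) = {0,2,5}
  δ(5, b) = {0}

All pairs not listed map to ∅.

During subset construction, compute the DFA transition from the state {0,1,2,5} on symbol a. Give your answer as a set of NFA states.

δ(0,a) = ∅; δ(1,a) = {0,2,3}; δ(2,a) = ∅; δ(5,a) = {0,2,5}.
Union: {0,2,3,5}.

{0,2,3,5}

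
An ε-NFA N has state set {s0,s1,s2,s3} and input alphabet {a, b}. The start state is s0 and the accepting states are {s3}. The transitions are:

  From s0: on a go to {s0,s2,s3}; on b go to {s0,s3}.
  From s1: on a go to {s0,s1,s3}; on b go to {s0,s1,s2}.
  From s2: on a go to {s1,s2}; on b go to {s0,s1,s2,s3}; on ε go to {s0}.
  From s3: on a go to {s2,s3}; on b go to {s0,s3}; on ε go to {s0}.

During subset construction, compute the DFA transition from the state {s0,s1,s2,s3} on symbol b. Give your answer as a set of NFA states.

δ(s0,b) = {s0,s3}; δ(s1,b) = {s0,s1,s2}; δ(s2,b) = {s0,s1,s2,s3}; δ(s3,b) = {s0,s3}.
Union: {s0,s1,s2,s3}.

{s0,s1,s2,s3}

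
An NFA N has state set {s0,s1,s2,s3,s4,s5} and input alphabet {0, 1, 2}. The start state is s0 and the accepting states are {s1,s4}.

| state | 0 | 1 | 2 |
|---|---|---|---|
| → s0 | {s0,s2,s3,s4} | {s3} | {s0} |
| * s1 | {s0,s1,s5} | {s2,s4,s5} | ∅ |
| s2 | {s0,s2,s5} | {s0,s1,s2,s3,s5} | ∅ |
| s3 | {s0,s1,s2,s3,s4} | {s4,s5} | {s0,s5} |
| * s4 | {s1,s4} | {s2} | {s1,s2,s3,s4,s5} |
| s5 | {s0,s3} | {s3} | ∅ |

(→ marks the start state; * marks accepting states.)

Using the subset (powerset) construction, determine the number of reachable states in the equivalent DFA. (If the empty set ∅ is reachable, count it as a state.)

Start state of the DFA: {s0}.
{s0} --0--> {s0,s2,s3,s4}  [new]
{s0} --1--> {s3}  [new]
{s0} --2--> {s0}  [seen]
{s0,s2,s3,s4} --0--> {s0,s1,s2,s3,s4,s5}  [new]
{s0,s2,s3,s4} --1--> {s0,s1,s2,s3,s4,s5}  [seen]
{s0,s2,s3,s4} --2--> {s0,s1,s2,s3,s4,s5}  [seen]
{s3} --0--> {s0,s1,s2,s3,s4}  [new]
{s3} --1--> {s4,s5}  [new]
{s3} --2--> {s0,s5}  [new]
{s0,s1,s2,s3,s4,s5} --0--> {s0,s1,s2,s3,s4,s5}  [seen]
{s0,s1,s2,s3,s4,s5} --1--> {s0,s1,s2,s3,s4,s5}  [seen]
{s0,s1,s2,s3,s4,s5} --2--> {s0,s1,s2,s3,s4,s5}  [seen]
{s0,s1,s2,s3,s4} --0--> {s0,s1,s2,s3,s4,s5}  [seen]
{s0,s1,s2,s3,s4} --1--> {s0,s1,s2,s3,s4,s5}  [seen]
{s0,s1,s2,s3,s4} --2--> {s0,s1,s2,s3,s4,s5}  [seen]
{s4,s5} --0--> {s0,s1,s3,s4}  [new]
{s4,s5} --1--> {s2,s3}  [new]
{s4,s5} --2--> {s1,s2,s3,s4,s5}  [new]
{s0,s5} --0--> {s0,s2,s3,s4}  [seen]
{s0,s5} --1--> {s3}  [seen]
{s0,s5} --2--> {s0}  [seen]
{s0,s1,s3,s4} --0--> {s0,s1,s2,s3,s4,s5}  [seen]
{s0,s1,s3,s4} --1--> {s2,s3,s4,s5}  [new]
{s0,s1,s3,s4} --2--> {s0,s1,s2,s3,s4,s5}  [seen]
{s2,s3} --0--> {s0,s1,s2,s3,s4,s5}  [seen]
{s2,s3} --1--> {s0,s1,s2,s3,s4,s5}  [seen]
{s2,s3} --2--> {s0,s5}  [seen]
{s1,s2,s3,s4,s5} --0--> {s0,s1,s2,s3,s4,s5}  [seen]
{s1,s2,s3,s4,s5} --1--> {s0,s1,s2,s3,s4,s5}  [seen]
{s1,s2,s3,s4,s5} --2--> {s0,s1,s2,s3,s4,s5}  [seen]
{s2,s3,s4,s5} --0--> {s0,s1,s2,s3,s4,s5}  [seen]
{s2,s3,s4,s5} --1--> {s0,s1,s2,s3,s4,s5}  [seen]
{s2,s3,s4,s5} --2--> {s0,s1,s2,s3,s4,s5}  [seen]
Reachable DFA states: {s0}, {s0,s2,s3,s4}, {s3}, {s0,s1,s2,s3,s4,s5}, {s0,s1,s2,s3,s4}, {s4,s5}, {s0,s5}, {s0,s1,s3,s4}, {s2,s3}, {s1,s2,s3,s4,s5}, {s2,s3,s4,s5}.

11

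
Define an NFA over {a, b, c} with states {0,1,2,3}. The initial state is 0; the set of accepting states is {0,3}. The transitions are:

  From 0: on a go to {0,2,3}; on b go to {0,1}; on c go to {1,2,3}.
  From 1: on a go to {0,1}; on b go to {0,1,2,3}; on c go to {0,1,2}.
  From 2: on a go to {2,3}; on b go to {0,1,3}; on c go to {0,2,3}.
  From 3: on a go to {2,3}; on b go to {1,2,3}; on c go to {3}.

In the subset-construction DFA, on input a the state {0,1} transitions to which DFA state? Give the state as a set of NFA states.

δ(0,a) = {0,2,3}; δ(1,a) = {0,1}.
Union: {0,1,2,3}.

{0,1,2,3}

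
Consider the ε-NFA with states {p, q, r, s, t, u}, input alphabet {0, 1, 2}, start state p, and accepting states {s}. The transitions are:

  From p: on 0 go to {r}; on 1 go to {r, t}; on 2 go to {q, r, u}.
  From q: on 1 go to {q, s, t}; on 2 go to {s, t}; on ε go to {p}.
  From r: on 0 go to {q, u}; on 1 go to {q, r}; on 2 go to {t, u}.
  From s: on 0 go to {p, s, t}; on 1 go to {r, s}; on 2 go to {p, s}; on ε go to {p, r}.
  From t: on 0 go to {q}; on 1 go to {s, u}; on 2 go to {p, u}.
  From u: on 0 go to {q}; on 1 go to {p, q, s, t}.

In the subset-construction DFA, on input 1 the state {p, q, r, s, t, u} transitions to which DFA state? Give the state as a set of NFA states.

δ(p,1) = {r, t}; δ(q,1) = {q, s, t}; δ(r,1) = {q, r}; δ(s,1) = {r, s}; δ(t,1) = {s, u}; δ(u,1) = {p, q, s, t}.
Union: {p, q, r, s, t, u}.

{p, q, r, s, t, u}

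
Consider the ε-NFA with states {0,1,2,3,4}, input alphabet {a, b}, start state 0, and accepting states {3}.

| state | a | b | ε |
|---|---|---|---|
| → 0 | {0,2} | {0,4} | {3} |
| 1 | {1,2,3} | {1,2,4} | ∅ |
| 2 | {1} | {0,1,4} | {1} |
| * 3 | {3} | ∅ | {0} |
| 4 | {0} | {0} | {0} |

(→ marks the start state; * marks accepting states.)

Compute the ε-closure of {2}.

Begin with {2}.
2 →ε {1}; add 1.
ε-closure = {1,2}.

{1,2}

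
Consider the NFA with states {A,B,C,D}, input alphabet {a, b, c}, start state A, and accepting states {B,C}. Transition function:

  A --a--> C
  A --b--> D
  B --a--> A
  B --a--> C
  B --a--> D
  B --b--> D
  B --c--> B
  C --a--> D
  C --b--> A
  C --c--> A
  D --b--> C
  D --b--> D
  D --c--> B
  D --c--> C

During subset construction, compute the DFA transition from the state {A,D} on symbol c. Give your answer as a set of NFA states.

{B,C}

δ(A,c) = ∅; δ(D,c) = {B,C}.
Union: {B,C}.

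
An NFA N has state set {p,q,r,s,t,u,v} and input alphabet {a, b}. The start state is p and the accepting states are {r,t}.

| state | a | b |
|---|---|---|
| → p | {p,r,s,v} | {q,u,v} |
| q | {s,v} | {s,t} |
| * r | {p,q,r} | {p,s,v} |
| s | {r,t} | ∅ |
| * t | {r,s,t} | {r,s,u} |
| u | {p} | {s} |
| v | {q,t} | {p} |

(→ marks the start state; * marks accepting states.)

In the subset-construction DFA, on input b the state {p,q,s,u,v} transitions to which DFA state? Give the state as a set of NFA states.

δ(p,b) = {q,u,v}; δ(q,b) = {s,t}; δ(s,b) = ∅; δ(u,b) = {s}; δ(v,b) = {p}.
Union: {p,q,s,t,u,v}.

{p,q,s,t,u,v}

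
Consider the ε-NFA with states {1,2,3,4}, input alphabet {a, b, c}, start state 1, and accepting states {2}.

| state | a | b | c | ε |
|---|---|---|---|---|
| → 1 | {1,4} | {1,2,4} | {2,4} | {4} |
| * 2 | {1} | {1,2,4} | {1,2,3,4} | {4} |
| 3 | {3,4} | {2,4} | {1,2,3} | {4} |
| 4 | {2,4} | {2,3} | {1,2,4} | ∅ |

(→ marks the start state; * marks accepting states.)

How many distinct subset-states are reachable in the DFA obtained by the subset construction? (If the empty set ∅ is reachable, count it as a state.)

Start state of the DFA: {1,4} (ε-closure of the NFA start).
{1,4} --a--> {1,2,4}  [new]
{1,4} --b--> {1,2,3,4}  [new]
{1,4} --c--> {1,2,4}  [seen]
{1,2,4} --a--> {1,2,4}  [seen]
{1,2,4} --b--> {1,2,3,4}  [seen]
{1,2,4} --c--> {1,2,3,4}  [seen]
{1,2,3,4} --a--> {1,2,3,4}  [seen]
{1,2,3,4} --b--> {1,2,3,4}  [seen]
{1,2,3,4} --c--> {1,2,3,4}  [seen]
Reachable DFA states: {1,4}, {1,2,4}, {1,2,3,4}.

3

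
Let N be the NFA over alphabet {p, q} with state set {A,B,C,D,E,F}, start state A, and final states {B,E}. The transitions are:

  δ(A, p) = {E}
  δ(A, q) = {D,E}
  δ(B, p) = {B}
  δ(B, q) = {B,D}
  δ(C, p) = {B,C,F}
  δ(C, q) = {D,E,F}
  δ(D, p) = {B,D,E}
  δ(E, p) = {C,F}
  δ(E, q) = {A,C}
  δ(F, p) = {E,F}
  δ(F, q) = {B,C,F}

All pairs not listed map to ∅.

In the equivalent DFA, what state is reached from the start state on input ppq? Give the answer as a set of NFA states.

Start: {A}.
δ(A,p) = {E}.
Union: {E}.
After p: {E}.
δ(E,p) = {C,F}.
Union: {C,F}.
After p: {C,F}.
δ(C,q) = {D,E,F}; δ(F,q) = {B,C,F}.
Union: {B,C,D,E,F}.
After q: {B,C,D,E,F}.

{B,C,D,E,F}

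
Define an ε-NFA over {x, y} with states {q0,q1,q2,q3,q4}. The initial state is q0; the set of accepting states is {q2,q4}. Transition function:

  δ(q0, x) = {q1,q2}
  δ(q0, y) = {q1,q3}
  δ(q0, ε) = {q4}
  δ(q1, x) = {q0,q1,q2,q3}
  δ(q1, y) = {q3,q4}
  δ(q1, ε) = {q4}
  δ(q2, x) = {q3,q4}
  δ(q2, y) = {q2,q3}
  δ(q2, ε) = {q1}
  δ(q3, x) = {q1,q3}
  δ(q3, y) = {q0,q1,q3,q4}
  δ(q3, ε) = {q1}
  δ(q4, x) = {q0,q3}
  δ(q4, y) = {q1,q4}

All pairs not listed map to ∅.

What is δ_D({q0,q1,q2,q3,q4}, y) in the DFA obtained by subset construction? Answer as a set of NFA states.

δ(q0,y) = {q1,q3}; δ(q1,y) = {q3,q4}; δ(q2,y) = {q2,q3}; δ(q3,y) = {q0,q1,q3,q4}; δ(q4,y) = {q1,q4}.
Union: {q0,q1,q2,q3,q4}.

{q0,q1,q2,q3,q4}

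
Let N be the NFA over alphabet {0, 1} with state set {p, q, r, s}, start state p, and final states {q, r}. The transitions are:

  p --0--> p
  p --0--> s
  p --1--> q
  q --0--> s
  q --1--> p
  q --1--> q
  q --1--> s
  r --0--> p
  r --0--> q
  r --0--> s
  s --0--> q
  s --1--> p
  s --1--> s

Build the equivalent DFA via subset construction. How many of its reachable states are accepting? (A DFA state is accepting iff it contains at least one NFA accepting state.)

2

Start state of the DFA: {p}.
{p} --0--> {p, s}  [new]
{p} --1--> {q}  [new]
{p, s} --0--> {p, q, s}  [new]
{p, s} --1--> {p, q, s}  [seen]
{q} --0--> {s}  [new]
{q} --1--> {p, q, s}  [seen]
{p, q, s} --0--> {p, q, s}  [seen]
{p, q, s} --1--> {p, q, s}  [seen]
{s} --0--> {q}  [seen]
{s} --1--> {p, s}  [seen]
Reachable DFA states: {p}, {p, s}, {q}, {p, q, s}, {s}.
Accepting DFA states (contain an NFA accepting state): {q}, {p, q, s}.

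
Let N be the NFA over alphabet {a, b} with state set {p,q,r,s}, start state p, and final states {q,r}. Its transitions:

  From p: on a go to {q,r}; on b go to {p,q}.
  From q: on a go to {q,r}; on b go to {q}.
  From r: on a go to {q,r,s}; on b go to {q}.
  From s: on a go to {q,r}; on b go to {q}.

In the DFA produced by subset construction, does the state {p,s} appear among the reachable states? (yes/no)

no

Start state of the DFA: {p}.
{p} --a--> {q,r}  [new]
{p} --b--> {p,q}  [new]
{q,r} --a--> {q,r,s}  [new]
{q,r} --b--> {q}  [new]
{p,q} --a--> {q,r}  [seen]
{p,q} --b--> {p,q}  [seen]
{q,r,s} --a--> {q,r,s}  [seen]
{q,r,s} --b--> {q}  [seen]
{q} --a--> {q,r}  [seen]
{q} --b--> {q}  [seen]
Reachable DFA states: {p}, {q,r}, {p,q}, {q,r,s}, {q}.
{p,s} is not among them.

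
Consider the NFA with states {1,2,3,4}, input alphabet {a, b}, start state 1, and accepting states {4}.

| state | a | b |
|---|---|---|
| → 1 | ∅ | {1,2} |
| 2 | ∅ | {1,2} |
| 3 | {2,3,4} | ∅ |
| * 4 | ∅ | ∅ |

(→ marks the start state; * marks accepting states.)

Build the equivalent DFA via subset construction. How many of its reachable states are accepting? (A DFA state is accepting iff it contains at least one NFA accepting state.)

Start state of the DFA: {1}.
{1} --a--> ∅  [new]
{1} --b--> {1,2}  [new]
∅ --a--> ∅  [seen]
∅ --b--> ∅  [seen]
{1,2} --a--> ∅  [seen]
{1,2} --b--> {1,2}  [seen]
Reachable DFA states: {1}, ∅, {1,2}.
Accepting DFA states (contain an NFA accepting state): none.

0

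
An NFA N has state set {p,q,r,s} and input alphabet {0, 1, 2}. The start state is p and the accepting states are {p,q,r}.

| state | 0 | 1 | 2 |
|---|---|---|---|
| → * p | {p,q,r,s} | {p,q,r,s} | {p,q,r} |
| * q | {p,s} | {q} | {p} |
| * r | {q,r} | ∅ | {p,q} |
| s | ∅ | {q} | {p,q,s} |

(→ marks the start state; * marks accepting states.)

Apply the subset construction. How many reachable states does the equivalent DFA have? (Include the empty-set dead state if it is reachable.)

Start state of the DFA: {p}.
{p} --0--> {p,q,r,s}  [new]
{p} --1--> {p,q,r,s}  [seen]
{p} --2--> {p,q,r}  [new]
{p,q,r,s} --0--> {p,q,r,s}  [seen]
{p,q,r,s} --1--> {p,q,r,s}  [seen]
{p,q,r,s} --2--> {p,q,r,s}  [seen]
{p,q,r} --0--> {p,q,r,s}  [seen]
{p,q,r} --1--> {p,q,r,s}  [seen]
{p,q,r} --2--> {p,q,r}  [seen]
Reachable DFA states: {p}, {p,q,r,s}, {p,q,r}.

3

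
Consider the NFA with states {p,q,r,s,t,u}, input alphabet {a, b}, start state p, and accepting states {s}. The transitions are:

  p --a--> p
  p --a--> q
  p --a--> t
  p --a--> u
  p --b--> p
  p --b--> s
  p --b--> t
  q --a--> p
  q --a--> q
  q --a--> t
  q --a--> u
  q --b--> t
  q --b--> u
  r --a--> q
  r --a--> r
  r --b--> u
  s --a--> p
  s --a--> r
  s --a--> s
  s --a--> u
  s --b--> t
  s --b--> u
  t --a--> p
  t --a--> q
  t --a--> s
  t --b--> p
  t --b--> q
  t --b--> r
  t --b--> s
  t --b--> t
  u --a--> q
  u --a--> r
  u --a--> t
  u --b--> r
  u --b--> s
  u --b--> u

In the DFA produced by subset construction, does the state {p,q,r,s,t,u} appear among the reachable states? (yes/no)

yes

Start state of the DFA: {p}.
{p} --a--> {p,q,t,u}  [new]
{p} --b--> {p,s,t}  [new]
{p,q,t,u} --a--> {p,q,r,s,t,u}  [new]
{p,q,t,u} --b--> {p,q,r,s,t,u}  [seen]
{p,s,t} --a--> {p,q,r,s,t,u}  [seen]
{p,s,t} --b--> {p,q,r,s,t,u}  [seen]
{p,q,r,s,t,u} --a--> {p,q,r,s,t,u}  [seen]
{p,q,r,s,t,u} --b--> {p,q,r,s,t,u}  [seen]
Reachable DFA states: {p}, {p,q,t,u}, {p,s,t}, {p,q,r,s,t,u}.
{p,q,r,s,t,u} is among them.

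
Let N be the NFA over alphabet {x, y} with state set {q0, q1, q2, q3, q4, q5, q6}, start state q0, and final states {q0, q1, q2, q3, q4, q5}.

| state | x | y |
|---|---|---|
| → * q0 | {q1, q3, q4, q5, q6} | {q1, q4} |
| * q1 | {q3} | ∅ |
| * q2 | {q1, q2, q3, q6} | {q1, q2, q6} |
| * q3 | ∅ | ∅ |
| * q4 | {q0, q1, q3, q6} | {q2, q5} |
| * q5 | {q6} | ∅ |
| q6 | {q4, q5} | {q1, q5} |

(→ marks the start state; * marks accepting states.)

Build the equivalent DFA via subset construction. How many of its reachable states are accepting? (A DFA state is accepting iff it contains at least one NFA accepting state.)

16

Start state of the DFA: {q0}.
{q0} --x--> {q1, q3, q4, q5, q6}  [new]
{q0} --y--> {q1, q4}  [new]
{q1, q3, q4, q5, q6} --x--> {q0, q1, q3, q4, q5, q6}  [new]
{q1, q3, q4, q5, q6} --y--> {q1, q2, q5}  [new]
{q1, q4} --x--> {q0, q1, q3, q6}  [new]
{q1, q4} --y--> {q2, q5}  [new]
{q0, q1, q3, q4, q5, q6} --x--> {q0, q1, q3, q4, q5, q6}  [seen]
{q0, q1, q3, q4, q5, q6} --y--> {q1, q2, q4, q5}  [new]
{q1, q2, q5} --x--> {q1, q2, q3, q6}  [new]
{q1, q2, q5} --y--> {q1, q2, q6}  [new]
{q0, q1, q3, q6} --x--> {q1, q3, q4, q5, q6}  [seen]
{q0, q1, q3, q6} --y--> {q1, q4, q5}  [new]
{q2, q5} --x--> {q1, q2, q3, q6}  [seen]
{q2, q5} --y--> {q1, q2, q6}  [seen]
{q1, q2, q4, q5} --x--> {q0, q1, q2, q3, q6}  [new]
{q1, q2, q4, q5} --y--> {q1, q2, q5, q6}  [new]
{q1, q2, q3, q6} --x--> {q1, q2, q3, q4, q5, q6}  [new]
{q1, q2, q3, q6} --y--> {q1, q2, q5, q6}  [seen]
{q1, q2, q6} --x--> {q1, q2, q3, q4, q5, q6}  [seen]
{q1, q2, q6} --y--> {q1, q2, q5, q6}  [seen]
{q1, q4, q5} --x--> {q0, q1, q3, q6}  [seen]
{q1, q4, q5} --y--> {q2, q5}  [seen]
{q0, q1, q2, q3, q6} --x--> {q1, q2, q3, q4, q5, q6}  [seen]
{q0, q1, q2, q3, q6} --y--> {q1, q2, q4, q5, q6}  [new]
{q1, q2, q5, q6} --x--> {q1, q2, q3, q4, q5, q6}  [seen]
{q1, q2, q5, q6} --y--> {q1, q2, q5, q6}  [seen]
{q1, q2, q3, q4, q5, q6} --x--> {q0, q1, q2, q3, q4, q5, q6}  [new]
{q1, q2, q3, q4, q5, q6} --y--> {q1, q2, q5, q6}  [seen]
{q1, q2, q4, q5, q6} --x--> {q0, q1, q2, q3, q4, q5, q6}  [seen]
{q1, q2, q4, q5, q6} --y--> {q1, q2, q5, q6}  [seen]
{q0, q1, q2, q3, q4, q5, q6} --x--> {q0, q1, q2, q3, q4, q5, q6}  [seen]
{q0, q1, q2, q3, q4, q5, q6} --y--> {q1, q2, q4, q5, q6}  [seen]
Reachable DFA states: {q0}, {q1, q3, q4, q5, q6}, {q1, q4}, {q0, q1, q3, q4, q5, q6}, {q1, q2, q5}, {q0, q1, q3, q6}, {q2, q5}, {q1, q2, q4, q5}, {q1, q2, q3, q6}, {q1, q2, q6}, {q1, q4, q5}, {q0, q1, q2, q3, q6}, {q1, q2, q5, q6}, {q1, q2, q3, q4, q5, q6}, {q1, q2, q4, q5, q6}, {q0, q1, q2, q3, q4, q5, q6}.
Accepting DFA states (contain an NFA accepting state): {q0}, {q1, q3, q4, q5, q6}, {q1, q4}, {q0, q1, q3, q4, q5, q6}, {q1, q2, q5}, {q0, q1, q3, q6}, {q2, q5}, {q1, q2, q4, q5}, {q1, q2, q3, q6}, {q1, q2, q6}, {q1, q4, q5}, {q0, q1, q2, q3, q6}, {q1, q2, q5, q6}, {q1, q2, q3, q4, q5, q6}, {q1, q2, q4, q5, q6}, {q0, q1, q2, q3, q4, q5, q6}.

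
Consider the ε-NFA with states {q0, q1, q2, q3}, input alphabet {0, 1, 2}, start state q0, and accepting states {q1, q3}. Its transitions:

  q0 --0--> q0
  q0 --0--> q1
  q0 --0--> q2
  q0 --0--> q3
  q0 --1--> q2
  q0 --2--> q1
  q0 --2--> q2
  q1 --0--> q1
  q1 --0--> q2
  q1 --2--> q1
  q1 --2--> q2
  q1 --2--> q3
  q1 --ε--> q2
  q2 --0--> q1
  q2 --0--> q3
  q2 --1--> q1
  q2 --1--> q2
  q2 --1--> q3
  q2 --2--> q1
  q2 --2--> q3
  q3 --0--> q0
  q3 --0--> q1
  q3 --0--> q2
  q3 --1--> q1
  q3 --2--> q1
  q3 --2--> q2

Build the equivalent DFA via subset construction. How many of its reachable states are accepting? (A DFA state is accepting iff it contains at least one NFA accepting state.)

3

Start state of the DFA: {q0} (ε-closure of the NFA start).
{q0} --0--> {q0, q1, q2, q3}  [new]
{q0} --1--> {q2}  [new]
{q0} --2--> {q1, q2}  [new]
{q0, q1, q2, q3} --0--> {q0, q1, q2, q3}  [seen]
{q0, q1, q2, q3} --1--> {q1, q2, q3}  [new]
{q0, q1, q2, q3} --2--> {q1, q2, q3}  [seen]
{q2} --0--> {q1, q2, q3}  [seen]
{q2} --1--> {q1, q2, q3}  [seen]
{q2} --2--> {q1, q2, q3}  [seen]
{q1, q2} --0--> {q1, q2, q3}  [seen]
{q1, q2} --1--> {q1, q2, q3}  [seen]
{q1, q2} --2--> {q1, q2, q3}  [seen]
{q1, q2, q3} --0--> {q0, q1, q2, q3}  [seen]
{q1, q2, q3} --1--> {q1, q2, q3}  [seen]
{q1, q2, q3} --2--> {q1, q2, q3}  [seen]
Reachable DFA states: {q0}, {q0, q1, q2, q3}, {q2}, {q1, q2}, {q1, q2, q3}.
Accepting DFA states (contain an NFA accepting state): {q0, q1, q2, q3}, {q1, q2}, {q1, q2, q3}.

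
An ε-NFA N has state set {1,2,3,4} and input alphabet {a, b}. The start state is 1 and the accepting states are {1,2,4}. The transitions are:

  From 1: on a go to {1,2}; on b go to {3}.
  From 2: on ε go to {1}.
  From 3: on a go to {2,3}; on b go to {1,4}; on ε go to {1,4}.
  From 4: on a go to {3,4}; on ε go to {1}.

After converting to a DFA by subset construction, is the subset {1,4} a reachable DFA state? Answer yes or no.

no

Start state of the DFA: {1} (ε-closure of the NFA start).
{1} --a--> {1,2}  [new]
{1} --b--> {1,3,4}  [new]
{1,2} --a--> {1,2}  [seen]
{1,2} --b--> {1,3,4}  [seen]
{1,3,4} --a--> {1,2,3,4}  [new]
{1,3,4} --b--> {1,3,4}  [seen]
{1,2,3,4} --a--> {1,2,3,4}  [seen]
{1,2,3,4} --b--> {1,3,4}  [seen]
Reachable DFA states: {1}, {1,2}, {1,3,4}, {1,2,3,4}.
{1,4} is not among them.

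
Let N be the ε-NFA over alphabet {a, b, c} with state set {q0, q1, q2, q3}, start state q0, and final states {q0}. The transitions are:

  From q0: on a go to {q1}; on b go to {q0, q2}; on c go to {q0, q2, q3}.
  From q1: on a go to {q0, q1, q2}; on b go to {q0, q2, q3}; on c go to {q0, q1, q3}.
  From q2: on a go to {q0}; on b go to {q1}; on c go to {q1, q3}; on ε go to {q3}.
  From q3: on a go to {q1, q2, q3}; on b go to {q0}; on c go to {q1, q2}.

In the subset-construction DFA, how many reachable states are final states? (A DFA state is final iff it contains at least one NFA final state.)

4

Start state of the DFA: {q0} (ε-closure of the NFA start).
{q0} --a--> {q1}  [new]
{q0} --b--> {q0, q2, q3}  [new]
{q0} --c--> {q0, q2, q3}  [seen]
{q1} --a--> {q0, q1, q2, q3}  [new]
{q1} --b--> {q0, q2, q3}  [seen]
{q1} --c--> {q0, q1, q3}  [new]
{q0, q2, q3} --a--> {q0, q1, q2, q3}  [seen]
{q0, q2, q3} --b--> {q0, q1, q2, q3}  [seen]
{q0, q2, q3} --c--> {q0, q1, q2, q3}  [seen]
{q0, q1, q2, q3} --a--> {q0, q1, q2, q3}  [seen]
{q0, q1, q2, q3} --b--> {q0, q1, q2, q3}  [seen]
{q0, q1, q2, q3} --c--> {q0, q1, q2, q3}  [seen]
{q0, q1, q3} --a--> {q0, q1, q2, q3}  [seen]
{q0, q1, q3} --b--> {q0, q2, q3}  [seen]
{q0, q1, q3} --c--> {q0, q1, q2, q3}  [seen]
Reachable DFA states: {q0}, {q1}, {q0, q2, q3}, {q0, q1, q2, q3}, {q0, q1, q3}.
Accepting DFA states (contain an NFA accepting state): {q0}, {q0, q2, q3}, {q0, q1, q2, q3}, {q0, q1, q3}.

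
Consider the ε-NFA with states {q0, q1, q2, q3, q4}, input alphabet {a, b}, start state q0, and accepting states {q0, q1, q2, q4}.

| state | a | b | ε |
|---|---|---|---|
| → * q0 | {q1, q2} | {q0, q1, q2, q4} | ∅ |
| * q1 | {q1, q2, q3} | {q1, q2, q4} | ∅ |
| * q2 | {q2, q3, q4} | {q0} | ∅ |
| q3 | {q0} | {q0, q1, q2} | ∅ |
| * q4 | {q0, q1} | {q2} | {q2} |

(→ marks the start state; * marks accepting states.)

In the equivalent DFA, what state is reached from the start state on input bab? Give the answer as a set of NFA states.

Start: {q0}.
δ(q0,b) = {q0, q1, q2, q4}.
Union: {q0, q1, q2, q4}.
After b: {q0, q1, q2, q4}.
δ(q0,a) = {q1, q2}; δ(q1,a) = {q1, q2, q3}; δ(q2,a) = {q2, q3, q4}; δ(q4,a) = {q0, q1}.
Union: {q0, q1, q2, q3, q4}.
After a: {q0, q1, q2, q3, q4}.
δ(q0,b) = {q0, q1, q2, q4}; δ(q1,b) = {q1, q2, q4}; δ(q2,b) = {q0}; δ(q3,b) = {q0, q1, q2}; δ(q4,b) = {q2}.
Union: {q0, q1, q2, q4}.
After b: {q0, q1, q2, q4}.

{q0, q1, q2, q4}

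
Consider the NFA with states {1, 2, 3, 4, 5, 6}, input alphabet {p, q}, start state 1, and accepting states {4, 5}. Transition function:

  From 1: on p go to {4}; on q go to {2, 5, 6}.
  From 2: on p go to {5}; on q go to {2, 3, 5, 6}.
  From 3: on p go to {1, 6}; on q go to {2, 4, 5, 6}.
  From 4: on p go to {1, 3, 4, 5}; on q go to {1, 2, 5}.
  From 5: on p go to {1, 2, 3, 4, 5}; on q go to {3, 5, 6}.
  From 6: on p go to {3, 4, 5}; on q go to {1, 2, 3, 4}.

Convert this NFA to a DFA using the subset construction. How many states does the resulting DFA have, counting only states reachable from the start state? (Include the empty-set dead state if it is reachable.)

8

Start state of the DFA: {1}.
{1} --p--> {4}  [new]
{1} --q--> {2, 5, 6}  [new]
{4} --p--> {1, 3, 4, 5}  [new]
{4} --q--> {1, 2, 5}  [new]
{2, 5, 6} --p--> {1, 2, 3, 4, 5}  [new]
{2, 5, 6} --q--> {1, 2, 3, 4, 5, 6}  [new]
{1, 3, 4, 5} --p--> {1, 2, 3, 4, 5, 6}  [seen]
{1, 3, 4, 5} --q--> {1, 2, 3, 4, 5, 6}  [seen]
{1, 2, 5} --p--> {1, 2, 3, 4, 5}  [seen]
{1, 2, 5} --q--> {2, 3, 5, 6}  [new]
{1, 2, 3, 4, 5} --p--> {1, 2, 3, 4, 5, 6}  [seen]
{1, 2, 3, 4, 5} --q--> {1, 2, 3, 4, 5, 6}  [seen]
{1, 2, 3, 4, 5, 6} --p--> {1, 2, 3, 4, 5, 6}  [seen]
{1, 2, 3, 4, 5, 6} --q--> {1, 2, 3, 4, 5, 6}  [seen]
{2, 3, 5, 6} --p--> {1, 2, 3, 4, 5, 6}  [seen]
{2, 3, 5, 6} --q--> {1, 2, 3, 4, 5, 6}  [seen]
Reachable DFA states: {1}, {4}, {2, 5, 6}, {1, 3, 4, 5}, {1, 2, 5}, {1, 2, 3, 4, 5}, {1, 2, 3, 4, 5, 6}, {2, 3, 5, 6}.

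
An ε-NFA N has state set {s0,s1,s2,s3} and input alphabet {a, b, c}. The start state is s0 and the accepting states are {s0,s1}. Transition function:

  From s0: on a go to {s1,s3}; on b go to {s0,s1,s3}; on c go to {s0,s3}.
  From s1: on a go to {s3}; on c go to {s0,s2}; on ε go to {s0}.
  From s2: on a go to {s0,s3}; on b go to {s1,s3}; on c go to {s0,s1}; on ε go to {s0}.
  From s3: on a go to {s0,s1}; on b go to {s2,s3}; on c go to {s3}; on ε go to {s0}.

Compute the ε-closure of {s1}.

Begin with {s1}.
s1 →ε {s0}; add s0.
ε-closure = {s0,s1}.

{s0,s1}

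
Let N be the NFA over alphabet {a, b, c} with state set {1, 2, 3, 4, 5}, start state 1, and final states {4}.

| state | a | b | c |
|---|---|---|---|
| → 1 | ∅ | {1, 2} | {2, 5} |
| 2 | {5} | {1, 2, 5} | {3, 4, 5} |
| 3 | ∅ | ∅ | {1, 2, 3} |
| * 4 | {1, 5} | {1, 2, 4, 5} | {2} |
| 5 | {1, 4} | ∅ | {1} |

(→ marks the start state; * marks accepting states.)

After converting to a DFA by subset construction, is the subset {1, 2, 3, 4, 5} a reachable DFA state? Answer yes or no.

yes

Start state of the DFA: {1}.
{1} --a--> ∅  [new]
{1} --b--> {1, 2}  [new]
{1} --c--> {2, 5}  [new]
∅ --a--> ∅  [seen]
∅ --b--> ∅  [seen]
∅ --c--> ∅  [seen]
{1, 2} --a--> {5}  [new]
{1, 2} --b--> {1, 2, 5}  [new]
{1, 2} --c--> {2, 3, 4, 5}  [new]
{2, 5} --a--> {1, 4, 5}  [new]
{2, 5} --b--> {1, 2, 5}  [seen]
{2, 5} --c--> {1, 3, 4, 5}  [new]
{5} --a--> {1, 4}  [new]
{5} --b--> ∅  [seen]
{5} --c--> {1}  [seen]
{1, 2, 5} --a--> {1, 4, 5}  [seen]
{1, 2, 5} --b--> {1, 2, 5}  [seen]
{1, 2, 5} --c--> {1, 2, 3, 4, 5}  [new]
{2, 3, 4, 5} --a--> {1, 4, 5}  [seen]
{2, 3, 4, 5} --b--> {1, 2, 4, 5}  [new]
{2, 3, 4, 5} --c--> {1, 2, 3, 4, 5}  [seen]
{1, 4, 5} --a--> {1, 4, 5}  [seen]
{1, 4, 5} --b--> {1, 2, 4, 5}  [seen]
{1, 4, 5} --c--> {1, 2, 5}  [seen]
{1, 3, 4, 5} --a--> {1, 4, 5}  [seen]
{1, 3, 4, 5} --b--> {1, 2, 4, 5}  [seen]
{1, 3, 4, 5} --c--> {1, 2, 3, 5}  [new]
{1, 4} --a--> {1, 5}  [new]
{1, 4} --b--> {1, 2, 4, 5}  [seen]
{1, 4} --c--> {2, 5}  [seen]
{1, 2, 3, 4, 5} --a--> {1, 4, 5}  [seen]
{1, 2, 3, 4, 5} --b--> {1, 2, 4, 5}  [seen]
{1, 2, 3, 4, 5} --c--> {1, 2, 3, 4, 5}  [seen]
{1, 2, 4, 5} --a--> {1, 4, 5}  [seen]
{1, 2, 4, 5} --b--> {1, 2, 4, 5}  [seen]
{1, 2, 4, 5} --c--> {1, 2, 3, 4, 5}  [seen]
{1, 2, 3, 5} --a--> {1, 4, 5}  [seen]
{1, 2, 3, 5} --b--> {1, 2, 5}  [seen]
{1, 2, 3, 5} --c--> {1, 2, 3, 4, 5}  [seen]
{1, 5} --a--> {1, 4}  [seen]
{1, 5} --b--> {1, 2}  [seen]
{1, 5} --c--> {1, 2, 5}  [seen]
Reachable DFA states: {1}, ∅, {1, 2}, {2, 5}, {5}, {1, 2, 5}, {2, 3, 4, 5}, {1, 4, 5}, {1, 3, 4, 5}, {1, 4}, {1, 2, 3, 4, 5}, {1, 2, 4, 5}, {1, 2, 3, 5}, {1, 5}.
{1, 2, 3, 4, 5} is among them.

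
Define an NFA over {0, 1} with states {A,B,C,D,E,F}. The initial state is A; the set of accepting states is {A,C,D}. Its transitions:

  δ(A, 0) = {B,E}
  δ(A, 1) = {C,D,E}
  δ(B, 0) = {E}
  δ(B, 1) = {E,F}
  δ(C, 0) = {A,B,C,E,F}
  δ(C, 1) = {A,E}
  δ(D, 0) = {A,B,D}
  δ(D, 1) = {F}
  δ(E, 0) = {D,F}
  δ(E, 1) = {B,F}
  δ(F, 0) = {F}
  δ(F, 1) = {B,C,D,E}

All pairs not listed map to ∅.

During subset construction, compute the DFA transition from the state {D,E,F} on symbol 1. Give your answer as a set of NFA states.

{B,C,D,E,F}

δ(D,1) = {F}; δ(E,1) = {B,F}; δ(F,1) = {B,C,D,E}.
Union: {B,C,D,E,F}.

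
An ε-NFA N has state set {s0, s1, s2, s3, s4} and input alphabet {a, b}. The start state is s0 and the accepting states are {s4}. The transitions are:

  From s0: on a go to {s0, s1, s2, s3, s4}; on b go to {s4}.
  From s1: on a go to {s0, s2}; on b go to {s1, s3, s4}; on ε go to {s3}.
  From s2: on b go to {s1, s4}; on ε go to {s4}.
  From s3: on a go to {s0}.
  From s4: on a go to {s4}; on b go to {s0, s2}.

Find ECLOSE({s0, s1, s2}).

{s0, s1, s2, s3, s4}

Begin with {s0, s1, s2}.
s1 →ε {s3}; add s3.
s2 →ε {s4}; add s4.
ε-closure = {s0, s1, s2, s3, s4}.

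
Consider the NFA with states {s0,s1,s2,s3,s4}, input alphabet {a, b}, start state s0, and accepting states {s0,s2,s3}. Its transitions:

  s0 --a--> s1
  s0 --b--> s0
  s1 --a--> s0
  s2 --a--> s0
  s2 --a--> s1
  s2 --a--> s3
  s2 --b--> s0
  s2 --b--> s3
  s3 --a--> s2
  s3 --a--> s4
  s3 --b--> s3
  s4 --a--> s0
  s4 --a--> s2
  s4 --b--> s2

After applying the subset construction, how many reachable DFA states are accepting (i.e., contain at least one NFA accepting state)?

1

Start state of the DFA: {s0}.
{s0} --a--> {s1}  [new]
{s0} --b--> {s0}  [seen]
{s1} --a--> {s0}  [seen]
{s1} --b--> ∅  [new]
∅ --a--> ∅  [seen]
∅ --b--> ∅  [seen]
Reachable DFA states: {s0}, {s1}, ∅.
Accepting DFA states (contain an NFA accepting state): {s0}.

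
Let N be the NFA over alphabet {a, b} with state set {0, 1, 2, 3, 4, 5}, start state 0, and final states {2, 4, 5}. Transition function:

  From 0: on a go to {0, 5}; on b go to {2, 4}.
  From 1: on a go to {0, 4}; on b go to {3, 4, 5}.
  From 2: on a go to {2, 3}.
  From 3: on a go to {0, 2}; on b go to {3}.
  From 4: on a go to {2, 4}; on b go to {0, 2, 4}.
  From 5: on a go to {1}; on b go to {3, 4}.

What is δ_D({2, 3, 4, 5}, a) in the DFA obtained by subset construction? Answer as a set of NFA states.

δ(2,a) = {2, 3}; δ(3,a) = {0, 2}; δ(4,a) = {2, 4}; δ(5,a) = {1}.
Union: {0, 1, 2, 3, 4}.

{0, 1, 2, 3, 4}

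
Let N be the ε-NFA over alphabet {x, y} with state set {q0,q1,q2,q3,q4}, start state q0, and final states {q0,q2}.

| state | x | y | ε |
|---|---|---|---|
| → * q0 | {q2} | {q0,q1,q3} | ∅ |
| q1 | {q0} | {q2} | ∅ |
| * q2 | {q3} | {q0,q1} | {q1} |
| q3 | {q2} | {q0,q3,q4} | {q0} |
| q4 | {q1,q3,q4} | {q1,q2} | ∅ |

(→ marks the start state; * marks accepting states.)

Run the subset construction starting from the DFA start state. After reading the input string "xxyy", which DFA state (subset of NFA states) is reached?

{q0,q1,q2,q3,q4}

Start: {q0}.
δ(q0,x) = {q2}.
Union: {q2}.
ε-closure gives {q1,q2}.
After x: {q1,q2}.
δ(q1,x) = {q0}; δ(q2,x) = {q3}.
Union: {q0,q3}.
After x: {q0,q3}.
δ(q0,y) = {q0,q1,q3}; δ(q3,y) = {q0,q3,q4}.
Union: {q0,q1,q3,q4}.
After y: {q0,q1,q3,q4}.
δ(q0,y) = {q0,q1,q3}; δ(q1,y) = {q2}; δ(q3,y) = {q0,q3,q4}; δ(q4,y) = {q1,q2}.
Union: {q0,q1,q2,q3,q4}.
After y: {q0,q1,q2,q3,q4}.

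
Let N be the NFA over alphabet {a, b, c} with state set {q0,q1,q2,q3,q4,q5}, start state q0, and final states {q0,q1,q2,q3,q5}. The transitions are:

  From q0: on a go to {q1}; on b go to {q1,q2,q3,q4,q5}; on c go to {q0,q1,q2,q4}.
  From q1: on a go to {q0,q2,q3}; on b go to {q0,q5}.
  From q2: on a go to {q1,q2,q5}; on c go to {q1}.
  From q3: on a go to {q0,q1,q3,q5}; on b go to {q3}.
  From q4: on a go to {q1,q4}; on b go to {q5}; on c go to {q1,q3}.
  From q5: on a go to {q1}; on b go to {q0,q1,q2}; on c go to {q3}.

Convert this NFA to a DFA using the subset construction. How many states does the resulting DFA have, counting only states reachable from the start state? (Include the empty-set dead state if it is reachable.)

13

Start state of the DFA: {q0}.
{q0} --a--> {q1}  [new]
{q0} --b--> {q1,q2,q3,q4,q5}  [new]
{q0} --c--> {q0,q1,q2,q4}  [new]
{q1} --a--> {q0,q2,q3}  [new]
{q1} --b--> {q0,q5}  [new]
{q1} --c--> ∅  [new]
{q1,q2,q3,q4,q5} --a--> {q0,q1,q2,q3,q4,q5}  [new]
{q1,q2,q3,q4,q5} --b--> {q0,q1,q2,q3,q5}  [new]
{q1,q2,q3,q4,q5} --c--> {q1,q3}  [new]
{q0,q1,q2,q4} --a--> {q0,q1,q2,q3,q4,q5}  [seen]
{q0,q1,q2,q4} --b--> {q0,q1,q2,q3,q4,q5}  [seen]
{q0,q1,q2,q4} --c--> {q0,q1,q2,q3,q4}  [new]
{q0,q2,q3} --a--> {q0,q1,q2,q3,q5}  [seen]
{q0,q2,q3} --b--> {q1,q2,q3,q4,q5}  [seen]
{q0,q2,q3} --c--> {q0,q1,q2,q4}  [seen]
{q0,q5} --a--> {q1}  [seen]
{q0,q5} --b--> {q0,q1,q2,q3,q4,q5}  [seen]
{q0,q5} --c--> {q0,q1,q2,q3,q4}  [seen]
∅ --a--> ∅  [seen]
∅ --b--> ∅  [seen]
∅ --c--> ∅  [seen]
{q0,q1,q2,q3,q4,q5} --a--> {q0,q1,q2,q3,q4,q5}  [seen]
{q0,q1,q2,q3,q4,q5} --b--> {q0,q1,q2,q3,q4,q5}  [seen]
{q0,q1,q2,q3,q4,q5} --c--> {q0,q1,q2,q3,q4}  [seen]
{q0,q1,q2,q3,q5} --a--> {q0,q1,q2,q3,q5}  [seen]
{q0,q1,q2,q3,q5} --b--> {q0,q1,q2,q3,q4,q5}  [seen]
{q0,q1,q2,q3,q5} --c--> {q0,q1,q2,q3,q4}  [seen]
{q1,q3} --a--> {q0,q1,q2,q3,q5}  [seen]
{q1,q3} --b--> {q0,q3,q5}  [new]
{q1,q3} --c--> ∅  [seen]
{q0,q1,q2,q3,q4} --a--> {q0,q1,q2,q3,q4,q5}  [seen]
{q0,q1,q2,q3,q4} --b--> {q0,q1,q2,q3,q4,q5}  [seen]
{q0,q1,q2,q3,q4} --c--> {q0,q1,q2,q3,q4}  [seen]
{q0,q3,q5} --a--> {q0,q1,q3,q5}  [new]
{q0,q3,q5} --b--> {q0,q1,q2,q3,q4,q5}  [seen]
{q0,q3,q5} --c--> {q0,q1,q2,q3,q4}  [seen]
{q0,q1,q3,q5} --a--> {q0,q1,q2,q3,q5}  [seen]
{q0,q1,q3,q5} --b--> {q0,q1,q2,q3,q4,q5}  [seen]
{q0,q1,q3,q5} --c--> {q0,q1,q2,q3,q4}  [seen]
Reachable DFA states: {q0}, {q1}, {q1,q2,q3,q4,q5}, {q0,q1,q2,q4}, {q0,q2,q3}, {q0,q5}, ∅, {q0,q1,q2,q3,q4,q5}, {q0,q1,q2,q3,q5}, {q1,q3}, {q0,q1,q2,q3,q4}, {q0,q3,q5}, {q0,q1,q3,q5}.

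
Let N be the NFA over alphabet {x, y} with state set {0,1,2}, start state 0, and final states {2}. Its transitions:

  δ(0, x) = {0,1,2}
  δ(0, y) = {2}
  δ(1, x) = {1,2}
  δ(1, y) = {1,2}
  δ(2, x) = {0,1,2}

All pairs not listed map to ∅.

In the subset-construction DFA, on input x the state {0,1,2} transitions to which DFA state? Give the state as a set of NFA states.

δ(0,x) = {0,1,2}; δ(1,x) = {1,2}; δ(2,x) = {0,1,2}.
Union: {0,1,2}.

{0,1,2}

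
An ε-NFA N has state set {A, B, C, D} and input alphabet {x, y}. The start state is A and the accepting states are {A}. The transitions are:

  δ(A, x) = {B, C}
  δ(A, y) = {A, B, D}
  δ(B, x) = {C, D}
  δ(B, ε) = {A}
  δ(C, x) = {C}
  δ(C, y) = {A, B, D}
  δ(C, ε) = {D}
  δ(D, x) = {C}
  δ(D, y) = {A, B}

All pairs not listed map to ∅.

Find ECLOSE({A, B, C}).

{A, B, C, D}

Begin with {A, B, C}.
C →ε {D}; add D.
ε-closure = {A, B, C, D}.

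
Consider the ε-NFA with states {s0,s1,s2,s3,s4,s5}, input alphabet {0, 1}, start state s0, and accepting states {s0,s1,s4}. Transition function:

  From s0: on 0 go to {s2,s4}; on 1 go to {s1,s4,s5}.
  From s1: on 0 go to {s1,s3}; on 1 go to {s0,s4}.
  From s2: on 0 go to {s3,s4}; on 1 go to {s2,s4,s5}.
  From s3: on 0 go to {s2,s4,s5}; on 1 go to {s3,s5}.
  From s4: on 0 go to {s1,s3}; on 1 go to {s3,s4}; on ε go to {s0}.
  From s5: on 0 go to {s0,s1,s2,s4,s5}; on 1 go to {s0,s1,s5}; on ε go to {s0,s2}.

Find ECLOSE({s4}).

{s0,s4}

Begin with {s4}.
s4 →ε {s0}; add s0.
ε-closure = {s0,s4}.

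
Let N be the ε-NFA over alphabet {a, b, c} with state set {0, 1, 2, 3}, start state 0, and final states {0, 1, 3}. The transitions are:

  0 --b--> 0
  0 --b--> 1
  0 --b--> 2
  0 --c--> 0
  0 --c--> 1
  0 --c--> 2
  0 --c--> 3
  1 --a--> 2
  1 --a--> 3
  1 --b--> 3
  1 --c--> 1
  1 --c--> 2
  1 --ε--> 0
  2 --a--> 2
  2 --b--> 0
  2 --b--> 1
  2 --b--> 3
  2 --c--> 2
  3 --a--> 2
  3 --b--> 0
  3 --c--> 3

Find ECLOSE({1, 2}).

{0, 1, 2}

Begin with {1, 2}.
1 →ε {0}; add 0.
ε-closure = {0, 1, 2}.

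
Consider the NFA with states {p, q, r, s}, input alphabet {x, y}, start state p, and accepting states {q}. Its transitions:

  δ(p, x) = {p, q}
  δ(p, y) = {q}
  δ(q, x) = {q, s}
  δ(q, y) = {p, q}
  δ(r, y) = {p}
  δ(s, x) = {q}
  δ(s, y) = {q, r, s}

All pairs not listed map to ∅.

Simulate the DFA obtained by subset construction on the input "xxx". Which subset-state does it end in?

Start: {p}.
δ(p,x) = {p, q}.
Union: {p, q}.
After x: {p, q}.
δ(p,x) = {p, q}; δ(q,x) = {q, s}.
Union: {p, q, s}.
After x: {p, q, s}.
δ(p,x) = {p, q}; δ(q,x) = {q, s}; δ(s,x) = {q}.
Union: {p, q, s}.
After x: {p, q, s}.

{p, q, s}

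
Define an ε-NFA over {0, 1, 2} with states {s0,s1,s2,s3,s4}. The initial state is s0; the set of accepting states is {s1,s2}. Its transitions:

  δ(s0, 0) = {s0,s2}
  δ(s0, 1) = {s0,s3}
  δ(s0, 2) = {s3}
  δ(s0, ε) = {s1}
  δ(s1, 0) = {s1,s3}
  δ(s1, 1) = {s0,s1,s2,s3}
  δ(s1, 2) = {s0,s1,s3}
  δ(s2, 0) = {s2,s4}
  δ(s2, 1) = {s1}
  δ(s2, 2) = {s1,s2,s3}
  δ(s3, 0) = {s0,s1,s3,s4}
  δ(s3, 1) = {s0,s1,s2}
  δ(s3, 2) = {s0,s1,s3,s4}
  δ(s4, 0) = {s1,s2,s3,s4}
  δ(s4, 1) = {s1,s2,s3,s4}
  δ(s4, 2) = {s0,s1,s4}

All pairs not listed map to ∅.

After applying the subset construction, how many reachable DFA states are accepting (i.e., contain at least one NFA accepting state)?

5

Start state of the DFA: {s0,s1} (ε-closure of the NFA start).
{s0,s1} --0--> {s0,s1,s2,s3}  [new]
{s0,s1} --1--> {s0,s1,s2,s3}  [seen]
{s0,s1} --2--> {s0,s1,s3}  [new]
{s0,s1,s2,s3} --0--> {s0,s1,s2,s3,s4}  [new]
{s0,s1,s2,s3} --1--> {s0,s1,s2,s3}  [seen]
{s0,s1,s2,s3} --2--> {s0,s1,s2,s3,s4}  [seen]
{s0,s1,s3} --0--> {s0,s1,s2,s3,s4}  [seen]
{s0,s1,s3} --1--> {s0,s1,s2,s3}  [seen]
{s0,s1,s3} --2--> {s0,s1,s3,s4}  [new]
{s0,s1,s2,s3,s4} --0--> {s0,s1,s2,s3,s4}  [seen]
{s0,s1,s2,s3,s4} --1--> {s0,s1,s2,s3,s4}  [seen]
{s0,s1,s2,s3,s4} --2--> {s0,s1,s2,s3,s4}  [seen]
{s0,s1,s3,s4} --0--> {s0,s1,s2,s3,s4}  [seen]
{s0,s1,s3,s4} --1--> {s0,s1,s2,s3,s4}  [seen]
{s0,s1,s3,s4} --2--> {s0,s1,s3,s4}  [seen]
Reachable DFA states: {s0,s1}, {s0,s1,s2,s3}, {s0,s1,s3}, {s0,s1,s2,s3,s4}, {s0,s1,s3,s4}.
Accepting DFA states (contain an NFA accepting state): {s0,s1}, {s0,s1,s2,s3}, {s0,s1,s3}, {s0,s1,s2,s3,s4}, {s0,s1,s3,s4}.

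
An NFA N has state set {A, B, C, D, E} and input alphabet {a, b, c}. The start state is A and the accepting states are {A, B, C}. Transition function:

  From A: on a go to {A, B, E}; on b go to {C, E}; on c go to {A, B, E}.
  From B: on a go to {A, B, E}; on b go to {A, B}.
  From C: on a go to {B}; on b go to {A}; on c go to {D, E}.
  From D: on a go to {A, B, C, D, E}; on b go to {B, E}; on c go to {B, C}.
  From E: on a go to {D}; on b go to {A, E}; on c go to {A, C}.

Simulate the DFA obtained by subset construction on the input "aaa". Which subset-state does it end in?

{A, B, C, D, E}

Start: {A}.
δ(A,a) = {A, B, E}.
Union: {A, B, E}.
After a: {A, B, E}.
δ(A,a) = {A, B, E}; δ(B,a) = {A, B, E}; δ(E,a) = {D}.
Union: {A, B, D, E}.
After a: {A, B, D, E}.
δ(A,a) = {A, B, E}; δ(B,a) = {A, B, E}; δ(D,a) = {A, B, C, D, E}; δ(E,a) = {D}.
Union: {A, B, C, D, E}.
After a: {A, B, C, D, E}.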